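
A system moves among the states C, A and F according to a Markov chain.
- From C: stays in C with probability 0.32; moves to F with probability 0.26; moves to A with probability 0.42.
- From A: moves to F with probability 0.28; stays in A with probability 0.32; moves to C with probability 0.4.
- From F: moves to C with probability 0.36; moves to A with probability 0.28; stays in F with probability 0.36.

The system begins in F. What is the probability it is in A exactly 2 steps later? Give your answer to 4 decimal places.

Sum over the intermediate state after 1 step:
P = P(F→C)·P(C→A) + P(F→A)·P(A→A) + P(F→F)·P(F→A)
  = 0.36×0.42 + 0.28×0.32 + 0.36×0.28
  = 0.1512 + 0.0896 + 0.1008 = 0.3416

0.3416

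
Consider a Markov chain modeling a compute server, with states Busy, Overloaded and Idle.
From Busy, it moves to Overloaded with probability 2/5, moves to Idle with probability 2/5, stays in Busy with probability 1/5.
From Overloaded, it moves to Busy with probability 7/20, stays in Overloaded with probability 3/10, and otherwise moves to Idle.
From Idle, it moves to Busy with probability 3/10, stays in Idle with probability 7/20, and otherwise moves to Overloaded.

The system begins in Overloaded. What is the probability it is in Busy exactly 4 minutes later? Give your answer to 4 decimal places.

Propagate the distribution vector 4 minutes from Overloaded.
After 0 minutes: (0.0000, 1.0000, 0.0000)
After 1 minute: (0.3500, 0.3000, 0.3500)
After 2 minutes: (0.2800, 0.3525, 0.3675)
After 3 minutes: (0.2896, 0.3464, 0.3640)
After 4 minutes: (0.2884, 0.3472, 0.3645)
P(in Busy after 4 minutes) = 0.2884

0.2884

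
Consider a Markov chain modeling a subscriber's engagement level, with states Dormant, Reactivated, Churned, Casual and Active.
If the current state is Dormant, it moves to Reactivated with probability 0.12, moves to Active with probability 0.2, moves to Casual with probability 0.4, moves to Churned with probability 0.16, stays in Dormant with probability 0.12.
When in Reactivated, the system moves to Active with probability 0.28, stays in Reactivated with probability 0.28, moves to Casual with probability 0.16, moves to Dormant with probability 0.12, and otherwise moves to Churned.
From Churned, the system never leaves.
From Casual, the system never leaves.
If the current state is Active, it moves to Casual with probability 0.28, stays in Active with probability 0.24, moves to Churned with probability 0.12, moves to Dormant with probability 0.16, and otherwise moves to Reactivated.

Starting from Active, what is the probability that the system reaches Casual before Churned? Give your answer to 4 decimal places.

Let h(s) be the probability of absorption at Casual starting from transient state s. Then h(Casual) = 1 and h(Churned) = 0. By first-step analysis:
h(Dormant) = 0.12·h(Dormant) + 0.12·h(Reactivated) + 0.16·0 + 0.4·1 + 0.2·h(Active)
h(Reactivated) = 0.12·h(Dormant) + 0.28·h(Reactivated) + 0.16·0 + 0.16·1 + 0.28·h(Active)
h(Active) = 0.16·h(Dormant) + 0.2·h(Reactivated) + 0.12·0 + 0.28·1 + 0.24·h(Active)
Solving: h(Dormant) = 0.6885, h(Reactivated) = 0.5978, h(Active) = 0.6707.
Starting from Active, the probability is 0.6707.

0.6707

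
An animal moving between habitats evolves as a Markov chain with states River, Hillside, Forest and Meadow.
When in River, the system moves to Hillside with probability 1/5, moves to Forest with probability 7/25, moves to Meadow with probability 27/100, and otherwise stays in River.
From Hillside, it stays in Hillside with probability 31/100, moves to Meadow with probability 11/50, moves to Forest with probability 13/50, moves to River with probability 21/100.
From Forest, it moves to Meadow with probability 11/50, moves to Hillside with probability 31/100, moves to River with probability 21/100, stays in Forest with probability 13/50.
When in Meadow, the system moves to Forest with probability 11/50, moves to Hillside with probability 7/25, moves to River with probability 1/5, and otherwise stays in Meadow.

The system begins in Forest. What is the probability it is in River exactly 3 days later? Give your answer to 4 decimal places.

0.2162

Propagate the distribution vector 3 days from Forest.
After 0 days: (0.0000, 0.0000, 1.0000, 0.0000)
After 1 day: (0.2100, 0.3100, 0.2600, 0.2200)
After 2 days: (0.2162, 0.2803, 0.2554, 0.2481)
After 3 days: (0.2162, 0.2788, 0.2544, 0.2507)
P(in River after 3 days) = 0.2162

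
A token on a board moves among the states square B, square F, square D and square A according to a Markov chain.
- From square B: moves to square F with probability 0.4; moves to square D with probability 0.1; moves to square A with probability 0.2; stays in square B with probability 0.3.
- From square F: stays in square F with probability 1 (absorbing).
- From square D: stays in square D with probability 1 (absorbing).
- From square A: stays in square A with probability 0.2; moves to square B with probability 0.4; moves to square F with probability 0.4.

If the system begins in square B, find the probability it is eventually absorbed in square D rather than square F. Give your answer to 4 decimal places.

Let h(s) be the probability of absorption at square D starting from transient state s. Then h(square D) = 1 and h(square F) = 0. By first-step analysis:
h(square B) = 0.3·h(square B) + 0.4·0 + 0.1·1 + 0.2·h(square A)
h(square A) = 0.4·h(square B) + 0.4·0 + 0.2·h(square A)
Solving: h(square B) = 0.1667, h(square A) = 0.0833.
Starting from square B, the probability is 0.1667.

0.1667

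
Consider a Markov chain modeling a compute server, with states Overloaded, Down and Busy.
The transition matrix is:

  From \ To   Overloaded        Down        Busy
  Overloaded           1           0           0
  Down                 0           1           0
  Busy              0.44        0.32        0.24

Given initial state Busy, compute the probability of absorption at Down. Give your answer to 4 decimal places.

0.4211

Let h(s) be the probability of absorption at Down starting from transient state s. Then h(Down) = 1 and h(Overloaded) = 0. By first-step analysis:
h(Busy) = 0.44·0 + 0.32·1 + 0.24·h(Busy)
Solving: h(Busy) = 0.4211.
Starting from Busy, the probability is 0.4211.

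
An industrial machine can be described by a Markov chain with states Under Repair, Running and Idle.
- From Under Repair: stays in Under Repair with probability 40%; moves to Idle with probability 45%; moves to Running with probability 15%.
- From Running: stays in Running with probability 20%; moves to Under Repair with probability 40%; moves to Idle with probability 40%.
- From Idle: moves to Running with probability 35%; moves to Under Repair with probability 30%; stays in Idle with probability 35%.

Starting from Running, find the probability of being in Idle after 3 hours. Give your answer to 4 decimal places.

0.3980

Propagate the distribution vector 3 hours from Running.
After 0 hours: (0.0000, 1.0000, 0.0000)
After 1 hour: (0.4000, 0.2000, 0.4000)
After 2 hours: (0.3600, 0.2400, 0.4000)
After 3 hours: (0.3600, 0.2420, 0.3980)
P(in Idle after 3 hours) = 0.3980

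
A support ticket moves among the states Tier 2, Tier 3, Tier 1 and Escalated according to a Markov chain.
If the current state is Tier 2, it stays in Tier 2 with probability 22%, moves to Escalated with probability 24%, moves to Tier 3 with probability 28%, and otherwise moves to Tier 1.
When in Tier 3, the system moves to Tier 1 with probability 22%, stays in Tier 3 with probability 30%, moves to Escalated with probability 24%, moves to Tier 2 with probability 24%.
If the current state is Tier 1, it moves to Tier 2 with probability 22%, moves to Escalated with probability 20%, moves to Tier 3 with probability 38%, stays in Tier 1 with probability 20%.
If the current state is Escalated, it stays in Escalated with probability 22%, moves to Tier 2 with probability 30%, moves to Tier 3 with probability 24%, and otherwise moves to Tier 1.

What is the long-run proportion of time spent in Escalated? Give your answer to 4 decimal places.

0.2263

Let the stationary distribution be π with π = πP and π_1 + π_2 + π_3 + π_4 = 1.
π_1 = 0.22·π_1 + 0.24·π_2 + 0.22·π_3 + 0.3·π_4
π_2 = 0.28·π_1 + 0.3·π_2 + 0.38·π_3 + 0.24·π_4
π_3 = 0.26·π_1 + 0.22·π_2 + 0.2·π_3 + 0.24·π_4
Solving with the normalization constraint gives π = (0.2441, 0.2999, 0.2297, 0.2263).
So the stationary probability of Escalated is 0.2263.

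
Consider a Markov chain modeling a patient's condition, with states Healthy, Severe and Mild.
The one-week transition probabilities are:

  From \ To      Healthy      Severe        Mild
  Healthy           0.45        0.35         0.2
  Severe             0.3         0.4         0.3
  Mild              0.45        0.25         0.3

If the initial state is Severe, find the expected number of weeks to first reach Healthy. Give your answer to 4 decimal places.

2.8986

Let t(s) be the expected number of weeks to first reach Healthy from state s, with t(Healthy) = 0. Conditioning on the first week:
t(Severe) = 1 + 0.4·t(Severe) + 0.3·t(Mild)
t(Mild) = 1 + 0.25·t(Severe) + 0.3·t(Mild)
Solving: t(Severe) = 2.8986, t(Mild) = 2.4638.
Expected weeks from Severe to Healthy: 2.8986.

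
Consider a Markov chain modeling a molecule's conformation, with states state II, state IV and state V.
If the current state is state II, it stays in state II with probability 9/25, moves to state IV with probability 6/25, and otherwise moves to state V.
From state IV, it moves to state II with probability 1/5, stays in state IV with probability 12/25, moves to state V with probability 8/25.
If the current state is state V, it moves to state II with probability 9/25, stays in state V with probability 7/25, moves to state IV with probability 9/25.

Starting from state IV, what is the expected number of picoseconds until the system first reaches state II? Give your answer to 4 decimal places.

Let t(s) be the expected number of picoseconds to first reach state II from state s, with t(state II) = 0. Conditioning on the first picosecond:
t(state IV) = 1 + 0.48·t(state IV) + 0.32·t(state V)
t(state V) = 1 + 0.36·t(state IV) + 0.28·t(state V)
Solving: t(state IV) = 4.0123, t(state V) = 3.3951.
Expected picoseconds from state IV to state II: 4.0123.

4.0123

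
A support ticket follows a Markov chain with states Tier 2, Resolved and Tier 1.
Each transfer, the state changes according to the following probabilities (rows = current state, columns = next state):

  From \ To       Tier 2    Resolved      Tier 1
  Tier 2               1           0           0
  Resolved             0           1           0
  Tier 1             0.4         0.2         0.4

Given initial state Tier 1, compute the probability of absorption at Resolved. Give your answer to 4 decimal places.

0.3333

Let h(s) be the probability of absorption at Resolved starting from transient state s. Then h(Resolved) = 1 and h(Tier 2) = 0. By first-step analysis:
h(Tier 1) = 0.4·0 + 0.2·1 + 0.4·h(Tier 1)
Solving: h(Tier 1) = 0.3333.
Starting from Tier 1, the probability is 0.3333.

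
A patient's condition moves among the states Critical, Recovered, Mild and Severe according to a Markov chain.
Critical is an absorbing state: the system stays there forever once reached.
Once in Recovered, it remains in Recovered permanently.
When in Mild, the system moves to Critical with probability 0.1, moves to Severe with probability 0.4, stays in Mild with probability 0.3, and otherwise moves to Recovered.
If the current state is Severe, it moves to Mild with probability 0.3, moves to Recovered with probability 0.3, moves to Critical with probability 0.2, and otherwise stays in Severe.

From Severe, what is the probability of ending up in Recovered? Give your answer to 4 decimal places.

0.6136

Let h(s) be the probability of absorption at Recovered starting from transient state s. Then h(Recovered) = 1 and h(Critical) = 0. By first-step analysis:
h(Mild) = 0.1·0 + 0.2·1 + 0.3·h(Mild) + 0.4·h(Severe)
h(Severe) = 0.2·0 + 0.3·1 + 0.3·h(Mild) + 0.2·h(Severe)
Solving: h(Mild) = 0.6364, h(Severe) = 0.6136.
Starting from Severe, the probability is 0.6136.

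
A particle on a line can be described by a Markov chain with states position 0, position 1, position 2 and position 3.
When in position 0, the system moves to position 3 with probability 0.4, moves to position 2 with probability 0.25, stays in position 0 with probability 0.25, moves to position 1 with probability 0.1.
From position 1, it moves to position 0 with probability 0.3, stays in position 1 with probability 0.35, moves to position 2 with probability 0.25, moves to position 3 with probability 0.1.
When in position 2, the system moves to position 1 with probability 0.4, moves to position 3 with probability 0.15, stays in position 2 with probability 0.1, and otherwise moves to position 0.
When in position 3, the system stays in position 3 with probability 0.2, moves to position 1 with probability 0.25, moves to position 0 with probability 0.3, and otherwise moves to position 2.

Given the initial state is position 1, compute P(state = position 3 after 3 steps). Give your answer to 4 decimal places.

Propagate the distribution vector 3 steps from position 1.
After 0 steps: (0.0000, 1.0000, 0.0000, 0.0000)
After 1 step: (0.3000, 0.3500, 0.2500, 0.1000)
After 2 steps: (0.2975, 0.2775, 0.2125, 0.2125)
After 3 steps: (0.2958, 0.2650, 0.2181, 0.2211)
P(in position 3 after 3 steps) = 0.2211

0.2211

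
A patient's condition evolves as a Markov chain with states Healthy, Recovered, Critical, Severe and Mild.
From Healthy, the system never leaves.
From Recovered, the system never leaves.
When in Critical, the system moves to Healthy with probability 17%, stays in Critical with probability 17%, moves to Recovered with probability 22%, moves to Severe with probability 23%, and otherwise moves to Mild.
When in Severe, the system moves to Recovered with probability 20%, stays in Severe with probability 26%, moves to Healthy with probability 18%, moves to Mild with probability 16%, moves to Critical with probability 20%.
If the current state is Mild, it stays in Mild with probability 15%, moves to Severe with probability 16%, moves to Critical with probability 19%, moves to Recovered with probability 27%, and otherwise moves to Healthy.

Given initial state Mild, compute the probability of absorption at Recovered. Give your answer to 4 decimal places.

0.5417

Let h(s) be the probability of absorption at Recovered starting from transient state s. Then h(Recovered) = 1 and h(Healthy) = 0. By first-step analysis:
h(Critical) = 0.17·0 + 0.22·1 + 0.17·h(Critical) + 0.23·h(Severe) + 0.21·h(Mild)
h(Severe) = 0.18·0 + 0.2·1 + 0.2·h(Critical) + 0.26·h(Severe) + 0.16·h(Mild)
h(Mild) = 0.23·0 + 0.27·1 + 0.19·h(Critical) + 0.16·h(Severe) + 0.15·h(Mild)
Solving: h(Critical) = 0.5507, h(Severe) = 0.5362, h(Mild) = 0.5417.
Starting from Mild, the probability is 0.5417.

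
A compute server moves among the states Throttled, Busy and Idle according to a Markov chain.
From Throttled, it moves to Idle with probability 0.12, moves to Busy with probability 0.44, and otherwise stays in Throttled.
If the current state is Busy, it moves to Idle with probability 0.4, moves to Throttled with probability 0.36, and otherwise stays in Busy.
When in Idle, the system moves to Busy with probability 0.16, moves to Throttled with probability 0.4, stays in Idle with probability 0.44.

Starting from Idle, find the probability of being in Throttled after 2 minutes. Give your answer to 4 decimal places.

0.4096

Sum over the intermediate state after 1 minute:
P = P(Idle→Throttled)·P(Throttled→Throttled) + P(Idle→Busy)·P(Busy→Throttled) + P(Idle→Idle)·P(Idle→Throttled)
  = 0.4×0.44 + 0.16×0.36 + 0.44×0.4
  = 0.1760 + 0.0576 + 0.1760 = 0.4096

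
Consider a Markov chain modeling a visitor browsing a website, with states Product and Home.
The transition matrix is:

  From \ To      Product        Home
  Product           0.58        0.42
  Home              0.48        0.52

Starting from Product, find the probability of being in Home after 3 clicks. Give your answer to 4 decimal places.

Propagate the distribution vector 3 clicks from Product.
After 0 clicks: (1.0000, 0.0000)
After 1 click: (0.5800, 0.4200)
After 2 clicks: (0.5380, 0.4620)
After 3 clicks: (0.5338, 0.4662)
P(in Home after 3 clicks) = 0.4662

0.4662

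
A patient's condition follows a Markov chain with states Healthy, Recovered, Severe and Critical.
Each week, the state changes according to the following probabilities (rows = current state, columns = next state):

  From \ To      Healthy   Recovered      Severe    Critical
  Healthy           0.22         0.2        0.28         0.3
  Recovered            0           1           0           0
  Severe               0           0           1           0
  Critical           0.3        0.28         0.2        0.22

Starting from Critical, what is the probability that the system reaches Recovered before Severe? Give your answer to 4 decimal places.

0.5370

Let h(s) be the probability of absorption at Recovered starting from transient state s. Then h(Recovered) = 1 and h(Severe) = 0. By first-step analysis:
h(Healthy) = 0.22·h(Healthy) + 0.2·1 + 0.28·0 + 0.3·h(Critical)
h(Critical) = 0.3·h(Healthy) + 0.28·1 + 0.2·0 + 0.22·h(Critical)
Solving: h(Healthy) = 0.4630, h(Critical) = 0.5370.
Starting from Critical, the probability is 0.5370.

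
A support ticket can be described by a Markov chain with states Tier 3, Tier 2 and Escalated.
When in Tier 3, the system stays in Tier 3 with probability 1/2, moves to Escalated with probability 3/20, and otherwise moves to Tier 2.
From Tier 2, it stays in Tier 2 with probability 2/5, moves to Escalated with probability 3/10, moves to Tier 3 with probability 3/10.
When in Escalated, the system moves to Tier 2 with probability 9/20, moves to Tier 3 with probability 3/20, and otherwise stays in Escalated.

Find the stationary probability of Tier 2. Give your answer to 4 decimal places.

0.3978

Let the stationary distribution be π with π = πP and π_1 + π_2 + π_3 = 1.
π_1 = 0.5·π_1 + 0.3·π_2 + 0.15·π_3
π_2 = 0.35·π_1 + 0.4·π_2 + 0.45·π_3
Solving with the normalization constraint gives π = (0.3226, 0.3978, 0.2796).
So the stationary probability of Tier 2 is 0.3978.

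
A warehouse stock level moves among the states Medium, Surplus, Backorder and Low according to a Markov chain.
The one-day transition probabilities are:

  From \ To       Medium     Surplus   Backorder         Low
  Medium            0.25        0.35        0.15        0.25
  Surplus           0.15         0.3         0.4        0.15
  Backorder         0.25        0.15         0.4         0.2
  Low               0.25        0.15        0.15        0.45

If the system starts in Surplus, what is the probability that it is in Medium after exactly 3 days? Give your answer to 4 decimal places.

0.2275

Propagate the distribution vector 3 days from Surplus.
After 0 days: (0.0000, 1.0000, 0.0000, 0.0000)
After 1 day: (0.1500, 0.3000, 0.4000, 0.1500)
After 2 days: (0.2200, 0.2250, 0.3250, 0.2300)
After 3 days: (0.2275, 0.2278, 0.2875, 0.2573)
P(in Medium after 3 days) = 0.2275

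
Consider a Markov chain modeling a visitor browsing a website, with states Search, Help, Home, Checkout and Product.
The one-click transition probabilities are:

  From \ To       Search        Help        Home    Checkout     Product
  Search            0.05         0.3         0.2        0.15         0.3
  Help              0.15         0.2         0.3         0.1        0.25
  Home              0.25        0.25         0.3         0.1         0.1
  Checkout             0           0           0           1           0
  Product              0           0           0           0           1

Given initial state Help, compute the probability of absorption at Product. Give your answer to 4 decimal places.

Let h(s) be the probability of absorption at Product starting from transient state s. Then h(Product) = 1 and h(Checkout) = 0. By first-step analysis:
h(Search) = 0.05·h(Search) + 0.3·h(Help) + 0.2·h(Home) + 0.15·0 + 0.3·1
h(Help) = 0.15·h(Search) + 0.2·h(Help) + 0.3·h(Home) + 0.1·0 + 0.25·1
h(Home) = 0.25·h(Search) + 0.25·h(Help) + 0.3·h(Home) + 0.1·0 + 0.1·1
Solving: h(Search) = 0.6555, h(Help) = 0.6660, h(Home) = 0.6148.
Starting from Help, the probability is 0.6660.

0.6660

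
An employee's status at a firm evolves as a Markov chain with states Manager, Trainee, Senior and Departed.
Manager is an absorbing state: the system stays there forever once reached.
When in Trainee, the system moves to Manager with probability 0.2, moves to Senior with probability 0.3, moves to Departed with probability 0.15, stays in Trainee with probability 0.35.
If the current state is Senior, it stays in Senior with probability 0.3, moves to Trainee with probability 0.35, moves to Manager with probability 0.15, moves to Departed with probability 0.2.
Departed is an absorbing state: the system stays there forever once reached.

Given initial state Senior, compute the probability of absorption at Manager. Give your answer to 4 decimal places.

0.4786

Let h(s) be the probability of absorption at Manager starting from transient state s. Then h(Manager) = 1 and h(Departed) = 0. By first-step analysis:
h(Trainee) = 0.2·1 + 0.35·h(Trainee) + 0.3·h(Senior) + 0.15·0
h(Senior) = 0.15·1 + 0.35·h(Trainee) + 0.3·h(Senior) + 0.2·0
Solving: h(Trainee) = 0.5286, h(Senior) = 0.4786.
Starting from Senior, the probability is 0.4786.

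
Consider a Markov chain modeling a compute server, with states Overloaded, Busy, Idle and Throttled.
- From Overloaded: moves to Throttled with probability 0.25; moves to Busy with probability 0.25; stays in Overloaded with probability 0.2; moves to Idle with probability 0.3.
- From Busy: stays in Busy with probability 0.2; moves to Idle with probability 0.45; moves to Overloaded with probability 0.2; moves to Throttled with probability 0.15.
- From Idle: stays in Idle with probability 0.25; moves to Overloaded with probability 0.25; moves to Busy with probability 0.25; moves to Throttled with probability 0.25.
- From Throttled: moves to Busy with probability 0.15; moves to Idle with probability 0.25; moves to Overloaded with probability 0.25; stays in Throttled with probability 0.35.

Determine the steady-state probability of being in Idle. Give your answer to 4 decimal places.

Let the stationary distribution be π with π = πP and π_1 + π_2 + π_3 + π_4 = 1.
π_1 = 0.2·π_1 + 0.2·π_2 + 0.25·π_3 + 0.25·π_4
π_2 = 0.25·π_1 + 0.2·π_2 + 0.25·π_3 + 0.15·π_4
π_3 = 0.3·π_1 + 0.45·π_2 + 0.25·π_3 + 0.25·π_4
Solving with the normalization constraint gives π = (0.2279, 0.2139, 0.3042, 0.2540).
So the stationary probability of Idle is 0.3042.

0.3042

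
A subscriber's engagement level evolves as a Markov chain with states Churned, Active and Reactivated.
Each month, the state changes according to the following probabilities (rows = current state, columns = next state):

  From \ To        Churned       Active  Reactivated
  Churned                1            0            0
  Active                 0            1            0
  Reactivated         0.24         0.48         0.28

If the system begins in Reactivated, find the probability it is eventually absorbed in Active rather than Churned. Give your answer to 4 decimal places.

0.6667

Let h(s) be the probability of absorption at Active starting from transient state s. Then h(Active) = 1 and h(Churned) = 0. By first-step analysis:
h(Reactivated) = 0.24·0 + 0.48·1 + 0.28·h(Reactivated)
Solving: h(Reactivated) = 0.6667.
Starting from Reactivated, the probability is 0.6667.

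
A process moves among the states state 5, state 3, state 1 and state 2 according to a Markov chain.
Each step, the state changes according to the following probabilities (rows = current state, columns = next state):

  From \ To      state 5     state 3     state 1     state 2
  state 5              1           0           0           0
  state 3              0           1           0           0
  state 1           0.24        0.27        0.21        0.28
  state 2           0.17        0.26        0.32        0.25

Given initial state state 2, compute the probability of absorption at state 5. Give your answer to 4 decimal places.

0.4198

Let h(s) be the probability of absorption at state 5 starting from transient state s. Then h(state 5) = 1 and h(state 3) = 0. By first-step analysis:
h(state 1) = 0.24·1 + 0.27·0 + 0.21·h(state 1) + 0.28·h(state 2)
h(state 2) = 0.17·1 + 0.26·0 + 0.32·h(state 1) + 0.25·h(state 2)
Solving: h(state 1) = 0.4526, h(state 2) = 0.4198.
Starting from state 2, the probability is 0.4198.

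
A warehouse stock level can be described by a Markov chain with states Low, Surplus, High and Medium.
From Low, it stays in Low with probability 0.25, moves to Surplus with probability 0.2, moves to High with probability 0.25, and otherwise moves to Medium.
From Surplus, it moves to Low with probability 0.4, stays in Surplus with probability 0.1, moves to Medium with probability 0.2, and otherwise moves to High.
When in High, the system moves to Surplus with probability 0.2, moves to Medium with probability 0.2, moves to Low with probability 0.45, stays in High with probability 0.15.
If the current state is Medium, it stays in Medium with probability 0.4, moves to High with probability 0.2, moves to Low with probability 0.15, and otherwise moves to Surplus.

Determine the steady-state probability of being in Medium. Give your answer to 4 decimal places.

0.2869

Let the stationary distribution be π with π = πP and π_1 + π_2 + π_3 + π_4 = 1.
π_1 = 0.25·π_1 + 0.4·π_2 + 0.45·π_3 + 0.15·π_4
π_2 = 0.2·π_1 + 0.1·π_2 + 0.2·π_3 + 0.25·π_4
π_3 = 0.25·π_1 + 0.3·π_2 + 0.15·π_3 + 0.2·π_4
Solving with the normalization constraint gives π = (0.2952, 0.1949, 0.2231, 0.2869).
So the stationary probability of Medium is 0.2869.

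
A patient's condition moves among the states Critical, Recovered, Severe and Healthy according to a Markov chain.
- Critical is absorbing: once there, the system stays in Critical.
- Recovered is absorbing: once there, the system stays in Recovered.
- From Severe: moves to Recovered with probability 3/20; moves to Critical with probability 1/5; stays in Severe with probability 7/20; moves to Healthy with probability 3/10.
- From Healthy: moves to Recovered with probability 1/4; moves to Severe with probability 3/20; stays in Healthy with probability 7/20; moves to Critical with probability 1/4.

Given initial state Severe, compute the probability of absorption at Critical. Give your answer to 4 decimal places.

Let h(s) be the probability of absorption at Critical starting from transient state s. Then h(Critical) = 1 and h(Recovered) = 0. By first-step analysis:
h(Severe) = 0.2·1 + 0.15·0 + 0.35·h(Severe) + 0.3·h(Healthy)
h(Healthy) = 0.25·1 + 0.25·0 + 0.15·h(Severe) + 0.35·h(Healthy)
Solving: h(Severe) = 0.5430, h(Healthy) = 0.5099.
Starting from Severe, the probability is 0.5430.

0.5430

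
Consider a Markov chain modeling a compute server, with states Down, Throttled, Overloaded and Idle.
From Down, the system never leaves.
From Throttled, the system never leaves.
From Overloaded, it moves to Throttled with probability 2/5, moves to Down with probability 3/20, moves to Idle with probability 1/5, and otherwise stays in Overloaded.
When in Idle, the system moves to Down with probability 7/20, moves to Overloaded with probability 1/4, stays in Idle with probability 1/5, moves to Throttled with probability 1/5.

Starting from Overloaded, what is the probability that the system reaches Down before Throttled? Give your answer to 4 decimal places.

0.3455

Let h(s) be the probability of absorption at Down starting from transient state s. Then h(Down) = 1 and h(Throttled) = 0. By first-step analysis:
h(Overloaded) = 0.15·1 + 0.4·0 + 0.25·h(Overloaded) + 0.2·h(Idle)
h(Idle) = 0.35·1 + 0.2·0 + 0.25·h(Overloaded) + 0.2·h(Idle)
Solving: h(Overloaded) = 0.3455, h(Idle) = 0.5455.
Starting from Overloaded, the probability is 0.3455.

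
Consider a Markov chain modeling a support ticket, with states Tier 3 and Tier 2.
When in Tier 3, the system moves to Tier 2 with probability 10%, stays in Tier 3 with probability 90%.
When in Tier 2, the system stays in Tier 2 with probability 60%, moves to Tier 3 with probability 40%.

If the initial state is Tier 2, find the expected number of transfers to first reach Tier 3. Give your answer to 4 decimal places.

2.5000

Let t(s) be the expected number of transfers to first reach Tier 3 from state s, with t(Tier 3) = 0. Conditioning on the first transfer:
t(Tier 2) = 1 + 0.6·t(Tier 2)
Solving: t(Tier 2) = 2.5000.
Expected transfers from Tier 2 to Tier 3: 2.5000.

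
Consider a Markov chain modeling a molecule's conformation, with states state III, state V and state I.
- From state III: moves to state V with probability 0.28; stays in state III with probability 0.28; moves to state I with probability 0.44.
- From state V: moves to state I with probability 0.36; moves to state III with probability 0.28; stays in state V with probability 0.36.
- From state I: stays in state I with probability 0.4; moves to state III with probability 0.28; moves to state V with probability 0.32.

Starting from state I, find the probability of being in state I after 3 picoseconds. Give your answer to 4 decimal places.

0.3983

Propagate the distribution vector 3 picoseconds from state I.
After 0 picoseconds: (0.0000, 0.0000, 1.0000)
After 1 picosecond: (0.2800, 0.3200, 0.4000)
After 2 picoseconds: (0.2800, 0.3216, 0.3984)
After 3 picoseconds: (0.2800, 0.3217, 0.3983)
P(in state I after 3 picoseconds) = 0.3983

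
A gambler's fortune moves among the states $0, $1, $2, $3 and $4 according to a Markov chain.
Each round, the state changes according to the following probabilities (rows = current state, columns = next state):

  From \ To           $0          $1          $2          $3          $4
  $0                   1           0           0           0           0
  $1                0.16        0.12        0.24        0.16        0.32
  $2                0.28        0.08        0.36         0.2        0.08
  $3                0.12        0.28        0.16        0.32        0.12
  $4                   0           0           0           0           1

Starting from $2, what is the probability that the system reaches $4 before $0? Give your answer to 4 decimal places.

Let h(s) be the probability of absorption at $4 starting from transient state s. Then h($4) = 1 and h($0) = 0. By first-step analysis:
h($1) = 0.16·0 + 0.12·h($1) + 0.24·h($2) + 0.16·h($3) + 0.32·1
h($2) = 0.28·0 + 0.08·h($1) + 0.36·h($2) + 0.2·h($3) + 0.08·1
h($3) = 0.12·0 + 0.28·h($1) + 0.16·h($2) + 0.32·h($3) + 0.12·1
Solving: h($1) = 0.5449, h($2) = 0.3437, h($3) = 0.4817.
Starting from $2, the probability is 0.3437.

0.3437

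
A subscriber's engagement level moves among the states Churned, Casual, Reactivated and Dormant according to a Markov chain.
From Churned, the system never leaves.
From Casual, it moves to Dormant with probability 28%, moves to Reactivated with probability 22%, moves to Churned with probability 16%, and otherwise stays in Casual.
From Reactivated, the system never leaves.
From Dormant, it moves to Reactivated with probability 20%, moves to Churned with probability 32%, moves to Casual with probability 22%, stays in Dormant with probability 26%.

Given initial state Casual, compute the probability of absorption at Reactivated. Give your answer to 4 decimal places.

0.5127

Let h(s) be the probability of absorption at Reactivated starting from transient state s. Then h(Reactivated) = 1 and h(Churned) = 0. By first-step analysis:
h(Casual) = 0.16·0 + 0.34·h(Casual) + 0.22·1 + 0.28·h(Dormant)
h(Dormant) = 0.32·0 + 0.22·h(Casual) + 0.2·1 + 0.26·h(Dormant)
Solving: h(Casual) = 0.5127, h(Dormant) = 0.4227.
Starting from Casual, the probability is 0.5127.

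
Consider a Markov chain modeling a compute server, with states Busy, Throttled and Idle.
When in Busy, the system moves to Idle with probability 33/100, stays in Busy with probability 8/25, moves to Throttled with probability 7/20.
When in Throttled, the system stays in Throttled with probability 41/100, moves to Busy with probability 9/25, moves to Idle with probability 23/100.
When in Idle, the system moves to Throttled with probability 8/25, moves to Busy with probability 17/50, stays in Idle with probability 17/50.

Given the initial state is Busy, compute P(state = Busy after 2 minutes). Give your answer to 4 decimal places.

0.3406

Sum over the intermediate state after 1 minute:
P = P(Busy→Busy)·P(Busy→Busy) + P(Busy→Throttled)·P(Throttled→Busy) + P(Busy→Idle)·P(Idle→Busy)
  = 0.32×0.32 + 0.35×0.36 + 0.33×0.34
  = 0.1024 + 0.1260 + 0.1122 = 0.3406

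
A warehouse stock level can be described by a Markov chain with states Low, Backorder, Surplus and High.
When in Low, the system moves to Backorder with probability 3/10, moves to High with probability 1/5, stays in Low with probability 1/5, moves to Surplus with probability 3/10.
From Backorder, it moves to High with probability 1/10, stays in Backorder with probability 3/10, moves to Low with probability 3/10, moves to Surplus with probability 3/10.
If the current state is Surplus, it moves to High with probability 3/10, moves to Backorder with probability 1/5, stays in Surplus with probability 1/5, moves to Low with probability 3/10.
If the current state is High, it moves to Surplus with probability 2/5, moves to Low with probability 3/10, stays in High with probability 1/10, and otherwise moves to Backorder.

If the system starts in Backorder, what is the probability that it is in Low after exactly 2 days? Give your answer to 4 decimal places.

Propagate the distribution vector 2 days from Backorder.
After 0 days: (0.0000, 1.0000, 0.0000, 0.0000)
After 1 day: (0.3000, 0.3000, 0.3000, 0.1000)
After 2 days: (0.2700, 0.2600, 0.2800, 0.1900)
P(in Low after 2 days) = 0.2700

0.2700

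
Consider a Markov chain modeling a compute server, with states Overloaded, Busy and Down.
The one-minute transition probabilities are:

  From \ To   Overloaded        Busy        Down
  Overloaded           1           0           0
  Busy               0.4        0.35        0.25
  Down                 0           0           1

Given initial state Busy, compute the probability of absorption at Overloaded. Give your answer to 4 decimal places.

0.6154

Let h(s) be the probability of absorption at Overloaded starting from transient state s. Then h(Overloaded) = 1 and h(Down) = 0. By first-step analysis:
h(Busy) = 0.4·1 + 0.35·h(Busy) + 0.25·0
Solving: h(Busy) = 0.6154.
Starting from Busy, the probability is 0.6154.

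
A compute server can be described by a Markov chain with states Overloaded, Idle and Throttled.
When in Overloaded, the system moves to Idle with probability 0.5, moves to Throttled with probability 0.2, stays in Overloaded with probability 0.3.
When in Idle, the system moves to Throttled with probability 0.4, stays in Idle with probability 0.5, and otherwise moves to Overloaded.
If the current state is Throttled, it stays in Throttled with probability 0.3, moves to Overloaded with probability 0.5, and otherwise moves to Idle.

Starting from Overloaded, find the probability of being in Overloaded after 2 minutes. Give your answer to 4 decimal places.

0.2400

Sum over the intermediate state after 1 minute:
P = P(Overloaded→Overloaded)·P(Overloaded→Overloaded) + P(Overloaded→Idle)·P(Idle→Overloaded) + P(Overloaded→Throttled)·P(Throttled→Overloaded)
  = 0.3×0.3 + 0.5×0.1 + 0.2×0.5
  = 0.0900 + 0.0500 + 0.1000 = 0.2400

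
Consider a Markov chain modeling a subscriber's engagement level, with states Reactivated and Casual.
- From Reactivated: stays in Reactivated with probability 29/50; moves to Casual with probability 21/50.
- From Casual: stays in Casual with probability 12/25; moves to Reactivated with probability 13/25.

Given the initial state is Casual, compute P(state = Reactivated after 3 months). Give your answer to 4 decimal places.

Propagate the distribution vector 3 months from Casual.
After 0 months: (0.0000, 1.0000)
After 1 month: (0.5200, 0.4800)
After 2 months: (0.5512, 0.4488)
After 3 months: (0.5531, 0.4469)
P(in Reactivated after 3 months) = 0.5531

0.5531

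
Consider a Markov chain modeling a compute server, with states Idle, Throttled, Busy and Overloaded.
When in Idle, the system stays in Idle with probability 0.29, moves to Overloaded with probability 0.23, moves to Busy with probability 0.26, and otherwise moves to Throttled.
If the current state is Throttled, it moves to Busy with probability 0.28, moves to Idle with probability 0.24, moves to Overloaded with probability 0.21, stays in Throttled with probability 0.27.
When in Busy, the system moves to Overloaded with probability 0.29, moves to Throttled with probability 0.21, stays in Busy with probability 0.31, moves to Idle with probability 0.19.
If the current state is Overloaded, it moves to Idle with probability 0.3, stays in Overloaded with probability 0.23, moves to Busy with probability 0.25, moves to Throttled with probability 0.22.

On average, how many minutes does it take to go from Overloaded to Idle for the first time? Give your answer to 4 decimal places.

3.9029

Let t(s) be the expected number of minutes to first reach Idle from state s, with t(Idle) = 0. Conditioning on the first minute:
t(Throttled) = 1 + 0.27·t(Throttled) + 0.28·t(Busy) + 0.21·t(Overloaded)
t(Busy) = 1 + 0.21·t(Throttled) + 0.31·t(Busy) + 0.29·t(Overloaded)
t(Overloaded) = 1 + 0.22·t(Throttled) + 0.25·t(Busy) + 0.23·t(Overloaded)
Solving: t(Throttled) = 4.1637, t(Busy) = 4.3568, t(Overloaded) = 3.9029.
Expected minutes from Overloaded to Idle: 3.9029.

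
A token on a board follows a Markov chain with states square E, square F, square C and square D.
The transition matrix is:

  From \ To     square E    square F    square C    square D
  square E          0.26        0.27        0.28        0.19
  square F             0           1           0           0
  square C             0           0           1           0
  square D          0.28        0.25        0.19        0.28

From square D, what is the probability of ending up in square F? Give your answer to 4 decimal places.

Let h(s) be the probability of absorption at square F starting from transient state s. Then h(square F) = 1 and h(square C) = 0. By first-step analysis:
h(square E) = 0.26·h(square E) + 0.27·1 + 0.28·0 + 0.19·h(square D)
h(square D) = 0.28·h(square E) + 0.25·1 + 0.19·0 + 0.28·h(square D)
Solving: h(square E) = 0.5044, h(square D) = 0.5434.
Starting from square D, the probability is 0.5434.

0.5434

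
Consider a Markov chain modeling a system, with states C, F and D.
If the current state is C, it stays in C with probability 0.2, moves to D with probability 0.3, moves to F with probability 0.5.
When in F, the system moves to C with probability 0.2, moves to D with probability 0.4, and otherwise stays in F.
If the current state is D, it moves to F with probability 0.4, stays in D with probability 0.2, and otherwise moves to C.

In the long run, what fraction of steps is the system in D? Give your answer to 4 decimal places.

Let the stationary distribution be π with π = πP and π_1 + π_2 + π_3 = 1.
π_1 = 0.2·π_1 + 0.2·π_2 + 0.4·π_3
π_2 = 0.5·π_1 + 0.4·π_2 + 0.4·π_3
Solving with the normalization constraint gives π = (0.2623, 0.4262, 0.3115).
So the stationary probability of D is 0.3115.

0.3115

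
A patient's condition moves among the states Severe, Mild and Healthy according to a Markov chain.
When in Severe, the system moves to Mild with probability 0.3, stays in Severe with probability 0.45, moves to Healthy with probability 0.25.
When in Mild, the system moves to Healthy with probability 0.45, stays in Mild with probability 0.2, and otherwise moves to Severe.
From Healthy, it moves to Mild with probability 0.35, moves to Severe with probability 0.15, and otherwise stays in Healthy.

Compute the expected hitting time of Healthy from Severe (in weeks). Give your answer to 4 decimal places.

3.2836

Let t(s) be the expected number of weeks to first reach Healthy from state s, with t(Healthy) = 0. Conditioning on the first week:
t(Severe) = 1 + 0.45·t(Severe) + 0.3·t(Mild)
t(Mild) = 1 + 0.35·t(Severe) + 0.2·t(Mild)
Solving: t(Severe) = 3.2836, t(Mild) = 2.6866.
Expected weeks from Severe to Healthy: 3.2836.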